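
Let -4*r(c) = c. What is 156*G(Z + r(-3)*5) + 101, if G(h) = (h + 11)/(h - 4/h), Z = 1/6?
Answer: 1477361/1633 ≈ 904.69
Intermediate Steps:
Z = ⅙ ≈ 0.16667
r(c) = -c/4
G(h) = (11 + h)/(h - 4/h)
156*G(Z + r(-3)*5) + 101 = 156*((⅙ - ¼*(-3)*5)*(11 + (⅙ - ¼*(-3)*5))/(-4 + (⅙ - ¼*(-3)*5)²)) + 101 = 156*((⅙ + (¾)*5)*(11 + (⅙ + (¾)*5))/(-4 + (⅙ + (¾)*5)²)) + 101 = 156*((⅙ + 15/4)*(11 + (⅙ + 15/4))/(-4 + (⅙ + 15/4)²)) + 101 = 156*(47*(11 + 47/12)/(12*(-4 + (47/12)²))) + 101 = 156*((47/12)*(179/12)/(-4 + 2209/144)) + 101 = 156*((47/12)*(179/12)/(1633/144)) + 101 = 156*((47/12)*(144/1633)*(179/12)) + 101 = 156*(8413/1633) + 101 = 1312428/1633 + 101 = 1477361/1633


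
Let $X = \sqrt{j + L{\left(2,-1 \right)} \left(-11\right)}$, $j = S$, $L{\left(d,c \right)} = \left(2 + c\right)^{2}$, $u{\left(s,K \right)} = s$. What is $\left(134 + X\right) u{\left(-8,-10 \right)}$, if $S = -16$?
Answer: $-1072 - 24 i \sqrt{3} \approx -1072.0 - 41.569 i$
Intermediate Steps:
$j = -16$
$X = 3 i \sqrt{3}$ ($X = \sqrt{-16 + \left(2 - 1\right)^{2} \left(-11\right)} = \sqrt{-16 + 1^{2} \left(-11\right)} = \sqrt{-16 + 1 \left(-11\right)} = \sqrt{-16 - 11} = \sqrt{-27} = 3 i \sqrt{3} \approx 5.1962 i$)
$\left(134 + X\right) u{\left(-8,-10 \right)} = \left(134 + 3 i \sqrt{3}\right) \left(-8\right) = -1072 - 24 i \sqrt{3}$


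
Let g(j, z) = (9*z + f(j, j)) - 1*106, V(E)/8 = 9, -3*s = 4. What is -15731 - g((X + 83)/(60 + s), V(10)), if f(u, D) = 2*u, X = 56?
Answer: -1432441/88 ≈ -16278.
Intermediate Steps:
s = -4/3 (s = -⅓*4 = -4/3 ≈ -1.3333)
V(E) = 72 (V(E) = 8*9 = 72)
g(j, z) = -106 + 2*j + 9*z (g(j, z) = (9*z + 2*j) - 1*106 = (2*j + 9*z) - 106 = -106 + 2*j + 9*z)
-15731 - g((X + 83)/(60 + s), V(10)) = -15731 - (-106 + 2*((56 + 83)/(60 - 4/3)) + 9*72) = -15731 - (-106 + 2*(139/(176/3)) + 648) = -15731 - (-106 + 2*(139*(3/176)) + 648) = -15731 - (-106 + 2*(417/176) + 648) = -15731 - (-106 + 417/88 + 648) = -15731 - 1*48113/88 = -15731 - 48113/88 = -1432441/88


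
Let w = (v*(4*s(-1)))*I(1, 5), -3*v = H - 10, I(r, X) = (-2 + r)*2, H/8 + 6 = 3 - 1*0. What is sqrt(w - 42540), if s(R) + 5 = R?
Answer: 2*I*sqrt(10499) ≈ 204.93*I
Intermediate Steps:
H = -24 (H = -48 + 8*(3 - 1*0) = -48 + 8*(3 + 0) = -48 + 8*3 = -48 + 24 = -24)
s(R) = -5 + R
I(r, X) = -4 + 2*r
v = 34/3 (v = -(-24 - 10)/3 = -1/3*(-34) = 34/3 ≈ 11.333)
w = 544 (w = (34*(4*(-5 - 1))/3)*(-4 + 2*1) = (34*(4*(-6))/3)*(-4 + 2) = ((34/3)*(-24))*(-2) = -272*(-2) = 544)
sqrt(w - 42540) = sqrt(544 - 42540) = sqrt(-41996) = 2*I*sqrt(10499)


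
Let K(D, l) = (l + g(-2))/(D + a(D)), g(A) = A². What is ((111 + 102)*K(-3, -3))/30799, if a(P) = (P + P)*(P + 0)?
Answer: 71/153995 ≈ 0.00046105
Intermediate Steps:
a(P) = 2*P² (a(P) = (2*P)*P = 2*P²)
K(D, l) = (4 + l)/(D + 2*D²) (K(D, l) = (l + (-2)²)/(D + 2*D²) = (l + 4)/(D + 2*D²) = (4 + l)/(D + 2*D²))
((111 + 102)*K(-3, -3))/30799 = ((111 + 102)*((4 - 3)/((-3)*(1 + 2*(-3)))))/30799 = (213*(-⅓*1/(1 - 6)))*(1/30799) = (213*(-⅓*1/(-5)))*(1/30799) = (213*(-⅓*(-⅕)*1))*(1/30799) = (213*(1/15))*(1/30799) = (71/5)*(1/30799) = 71/153995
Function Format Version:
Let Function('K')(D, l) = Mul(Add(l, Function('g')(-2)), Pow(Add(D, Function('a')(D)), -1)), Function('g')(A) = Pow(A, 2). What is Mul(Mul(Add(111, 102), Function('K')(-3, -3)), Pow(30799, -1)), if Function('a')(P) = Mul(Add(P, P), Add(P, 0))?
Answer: Rational(71, 153995) ≈ 0.00046105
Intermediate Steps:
Function('a')(P) = Mul(2, Pow(P, 2)) (Function('a')(P) = Mul(Mul(2, P), P) = Mul(2, Pow(P, 2)))
Function('K')(D, l) = Mul(Pow(Add(D, Mul(2, Pow(D, 2))), -1), Add(4, l)) (Function('K')(D, l) = Mul(Add(l, Pow(-2, 2)), Pow(Add(D, Mul(2, Pow(D, 2))), -1)) = Mul(Add(l, 4), Pow(Add(D, Mul(2, Pow(D, 2))), -1)) = Mul(Add(4, l), Pow(Add(D, Mul(2, Pow(D, 2))), -1)) = Mul(Pow(Add(D, Mul(2, Pow(D, 2))), -1), Add(4, l)))
Mul(Mul(Add(111, 102), Function('K')(-3, -3)), Pow(30799, -1)) = Mul(Mul(Add(111, 102), Mul(Pow(-3, -1), Pow(Add(1, Mul(2, -3)), -1), Add(4, -3))), Pow(30799, -1)) = Mul(Mul(213, Mul(Rational(-1, 3), Pow(Add(1, -6), -1), 1)), Rational(1, 30799)) = Mul(Mul(213, Mul(Rational(-1, 3), Pow(-5, -1), 1)), Rational(1, 30799)) = Mul(Mul(213, Mul(Rational(-1, 3), Rational(-1, 5), 1)), Rational(1, 30799)) = Mul(Mul(213, Rational(1, 15)), Rational(1, 30799)) = Mul(Rational(71, 5), Rational(1, 30799)) = Rational(71, 153995)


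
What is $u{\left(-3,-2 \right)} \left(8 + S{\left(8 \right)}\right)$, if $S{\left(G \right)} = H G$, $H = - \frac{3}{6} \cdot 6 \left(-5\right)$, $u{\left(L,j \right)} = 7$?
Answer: $896$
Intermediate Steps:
$H = 15$ ($H = \left(-3\right) \frac{1}{6} \cdot 6 \left(-5\right) = \left(- \frac{1}{2}\right) 6 \left(-5\right) = \left(-3\right) \left(-5\right) = 15$)
$S{\left(G \right)} = 15 G$
$u{\left(-3,-2 \right)} \left(8 + S{\left(8 \right)}\right) = 7 \left(8 + 15 \cdot 8\right) = 7 \left(8 + 120\right) = 7 \cdot 128 = 896$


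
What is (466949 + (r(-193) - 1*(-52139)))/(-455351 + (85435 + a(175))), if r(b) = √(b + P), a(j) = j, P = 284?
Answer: -519088/369741 - √91/369741 ≈ -1.4039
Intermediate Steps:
r(b) = √(284 + b) (r(b) = √(b + 284) = √(284 + b))
(466949 + (r(-193) - 1*(-52139)))/(-455351 + (85435 + a(175))) = (466949 + (√(284 - 193) - 1*(-52139)))/(-455351 + (85435 + 175)) = (466949 + (√91 + 52139))/(-455351 + 85610) = (466949 + (52139 + √91))/(-369741) = (519088 + √91)*(-1/369741) = -519088/369741 - √91/369741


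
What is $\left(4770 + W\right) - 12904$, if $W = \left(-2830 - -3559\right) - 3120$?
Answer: $-10525$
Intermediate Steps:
$W = -2391$ ($W = \left(-2830 + 3559\right) - 3120 = 729 - 3120 = -2391$)
$\left(4770 + W\right) - 12904 = \left(4770 - 2391\right) - 12904 = 2379 - 12904 = -10525$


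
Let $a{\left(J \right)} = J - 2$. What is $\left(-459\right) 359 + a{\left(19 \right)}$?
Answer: $-164764$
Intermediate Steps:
$a{\left(J \right)} = -2 + J$ ($a{\left(J \right)} = J - 2 = -2 + J$)
$\left(-459\right) 359 + a{\left(19 \right)} = \left(-459\right) 359 + \left(-2 + 19\right) = -164781 + 17 = -164764$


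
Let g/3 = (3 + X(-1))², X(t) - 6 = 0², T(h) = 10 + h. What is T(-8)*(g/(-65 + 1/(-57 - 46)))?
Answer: -927/124 ≈ -7.4758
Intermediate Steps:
X(t) = 6 (X(t) = 6 + 0² = 6 + 0 = 6)
g = 243 (g = 3*(3 + 6)² = 3*9² = 3*81 = 243)
T(-8)*(g/(-65 + 1/(-57 - 46))) = (10 - 8)*(243/(-65 + 1/(-57 - 46))) = 2*(243/(-65 + 1/(-103))) = 2*(243/(-65 - 1/103)) = 2*(243/(-6696/103)) = 2*(-103/6696*243) = 2*(-927/248) = -927/124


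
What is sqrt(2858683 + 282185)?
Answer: 2*sqrt(785217) ≈ 1772.3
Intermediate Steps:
sqrt(2858683 + 282185) = sqrt(3140868) = 2*sqrt(785217)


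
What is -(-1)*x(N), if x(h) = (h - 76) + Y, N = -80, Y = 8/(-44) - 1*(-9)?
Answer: -1619/11 ≈ -147.18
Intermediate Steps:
Y = 97/11 (Y = 8*(-1/44) + 9 = -2/11 + 9 = 97/11 ≈ 8.8182)
x(h) = -739/11 + h (x(h) = (h - 76) + 97/11 = (-76 + h) + 97/11 = -739/11 + h)
-(-1)*x(N) = -(-1)*(-739/11 - 80) = -(-1)*(-1619)/11 = -1*1619/11 = -1619/11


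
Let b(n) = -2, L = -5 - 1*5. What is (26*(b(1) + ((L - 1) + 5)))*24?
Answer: -4992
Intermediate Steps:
L = -10 (L = -5 - 5 = -10)
(26*(b(1) + ((L - 1) + 5)))*24 = (26*(-2 + ((-10 - 1) + 5)))*24 = (26*(-2 + (-11 + 5)))*24 = (26*(-2 - 6))*24 = (26*(-8))*24 = -208*24 = -4992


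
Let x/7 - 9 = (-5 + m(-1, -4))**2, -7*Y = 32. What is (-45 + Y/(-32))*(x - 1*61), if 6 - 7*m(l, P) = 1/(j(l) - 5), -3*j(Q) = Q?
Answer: -25929021/4802 ≈ -5399.6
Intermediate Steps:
Y = -32/7 (Y = -1/7*32 = -32/7 ≈ -4.5714)
j(Q) = -Q/3
m(l, P) = 6/7 - 1/(7*(-5 - l/3)) (m(l, P) = 6/7 - 1/(7*(-l/3 - 5)) = 6/7 - 1/(7*(-5 - l/3)))
x = 248845/1372 (x = 63 + 7*(-5 + 3*(31 + 2*(-1))/(7*(15 - 1)))**2 = 63 + 7*(-5 + (3/7)*(31 - 2)/14)**2 = 63 + 7*(-5 + (3/7)*(1/14)*29)**2 = 63 + 7*(-5 + 87/98)**2 = 63 + 7*(-403/98)**2 = 63 + 7*(162409/9604) = 63 + 162409/1372 = 248845/1372 ≈ 181.37)
(-45 + Y/(-32))*(x - 1*61) = (-45 - 32/7/(-32))*(248845/1372 - 1*61) = (-45 - 32/7*(-1/32))*(248845/1372 - 61) = (-45 + 1/7)*(165153/1372) = -314/7*165153/1372 = -25929021/4802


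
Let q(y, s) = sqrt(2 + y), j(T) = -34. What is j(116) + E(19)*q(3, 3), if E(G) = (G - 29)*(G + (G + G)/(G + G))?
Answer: -34 - 200*sqrt(5) ≈ -481.21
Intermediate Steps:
E(G) = (1 + G)*(-29 + G) (E(G) = (-29 + G)*(G + (2*G)/((2*G))) = (-29 + G)*(G + (2*G)*(1/(2*G))) = (-29 + G)*(G + 1) = (-29 + G)*(1 + G) = (1 + G)*(-29 + G))
j(116) + E(19)*q(3, 3) = -34 + (-29 + 19**2 - 28*19)*sqrt(2 + 3) = -34 + (-29 + 361 - 532)*sqrt(5) = -34 - 200*sqrt(5)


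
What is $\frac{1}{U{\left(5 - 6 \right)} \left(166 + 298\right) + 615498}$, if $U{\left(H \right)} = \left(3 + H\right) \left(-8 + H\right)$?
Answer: $\frac{1}{607146} \approx 1.647 \cdot 10^{-6}$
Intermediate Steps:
$U{\left(H \right)} = \left(-8 + H\right) \left(3 + H\right)$
$\frac{1}{U{\left(5 - 6 \right)} \left(166 + 298\right) + 615498} = \frac{1}{\left(-24 + \left(5 - 6\right)^{2} - 5 \left(5 - 6\right)\right) \left(166 + 298\right) + 615498} = \frac{1}{\left(-24 + \left(-1\right)^{2} - -5\right) 464 + 615498} = \frac{1}{\left(-24 + 1 + 5\right) 464 + 615498} = \frac{1}{\left(-18\right) 464 + 615498} = \frac{1}{-8352 + 615498} = \frac{1}{607146}$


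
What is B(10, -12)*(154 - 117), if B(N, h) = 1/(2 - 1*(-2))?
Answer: 37/4 ≈ 9.2500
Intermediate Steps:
B(N, h) = ¼ (B(N, h) = 1/(2 + 2) = 1/4 = ¼)
B(10, -12)*(154 - 117) = (154 - 117)/4 = (¼)*37 = 37/4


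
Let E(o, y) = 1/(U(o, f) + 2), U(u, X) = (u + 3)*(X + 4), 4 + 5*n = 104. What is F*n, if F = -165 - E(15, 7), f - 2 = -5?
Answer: -3301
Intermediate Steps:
f = -3 (f = 2 - 5 = -3)
n = 20 (n = -4/5 + (1/5)*104 = -4/5 + 104/5 = 20)
U(u, X) = (3 + u)*(4 + X)
E(o, y) = 1/(5 + o) (E(o, y) = 1/((12 + 3*(-3) + 4*o - 3*o) + 2) = 1/((12 - 9 + 4*o - 3*o) + 2) = 1/((3 + o) + 2) = 1/(5 + o))
F = -3301/20 (F = -165 - 1/(5 + 15) = -165 - 1/20 = -3301/20 ≈ -165.05)
F*n = -3301/20*20 = -3301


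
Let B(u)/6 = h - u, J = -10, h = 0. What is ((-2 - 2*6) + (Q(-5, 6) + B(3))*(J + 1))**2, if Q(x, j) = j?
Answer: 8836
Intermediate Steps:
B(u) = -6*u (B(u) = 6*(0 - u) = 6*(-u) = -6*u)
((-2 - 2*6) + (Q(-5, 6) + B(3))*(J + 1))**2 = ((-2 - 2*6) + (6 - 6*3)*(-10 + 1))**2 = ((-2 - 12) + (6 - 18)*(-9))**2 = (-14 - 12*(-9))**2 = (-14 + 108)**2 = 94**2 = 8836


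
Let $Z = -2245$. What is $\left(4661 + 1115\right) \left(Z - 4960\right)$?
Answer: $-41616080$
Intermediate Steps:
$\left(4661 + 1115\right) \left(Z - 4960\right) = \left(4661 + 1115\right) \left(-2245 - 4960\right) = 5776 \left(-7205\right) = -41616080$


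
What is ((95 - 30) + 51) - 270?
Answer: -154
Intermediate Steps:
((95 - 30) + 51) - 270 = (65 + 51) - 270 = 116 - 270 = -154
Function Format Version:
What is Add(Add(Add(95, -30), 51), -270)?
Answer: -154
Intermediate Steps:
Add(Add(Add(95, -30), 51), -270) = Add(Add(65, 51), -270) = Add(116, -270) = -154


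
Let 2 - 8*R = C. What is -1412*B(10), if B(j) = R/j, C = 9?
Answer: 2471/20 ≈ 123.55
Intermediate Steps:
R = -7/8 (R = 1/4 - 1/8*9 = 1/4 - 9/8 = -7/8 ≈ -0.87500)
B(j) = -7/(8*j)
-1412*B(10) = -(-2471)/(2*10) = -1412*(-7/80) = 2471/20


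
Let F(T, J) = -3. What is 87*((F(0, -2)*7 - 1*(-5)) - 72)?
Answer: -7656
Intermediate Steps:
87*((F(0, -2)*7 - 1*(-5)) - 72) = 87*((-3*7 - 1*(-5)) - 72) = 87*((-21 + 5) - 72) = 87*(-16 - 72) = 87*(-88) = -7656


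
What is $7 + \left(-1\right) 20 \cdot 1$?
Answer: $-13$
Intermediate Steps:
$7 + \left(-1\right) 20 \cdot 1 = 7 - 20 = -13$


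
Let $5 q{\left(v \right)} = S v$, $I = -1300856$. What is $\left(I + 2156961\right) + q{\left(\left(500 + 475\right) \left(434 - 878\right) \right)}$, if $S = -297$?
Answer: $26570365$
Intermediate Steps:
$q{\left(v \right)} = - \frac{297 v}{5}$ ($q{\left(v \right)} = \frac{\left(-297\right) v}{5} = - \frac{297 v}{5}$)
$\left(I + 2156961\right) + q{\left(\left(500 + 475\right) \left(434 - 878\right) \right)} = \left(-1300856 + 2156961\right) - \frac{297 \left(500 + 475\right) \left(434 - 878\right)}{5} = 856105 - \frac{297 \cdot 975 \left(-444\right)}{5} = 856105 - -25714260 = 856105 + 25714260 = 26570365$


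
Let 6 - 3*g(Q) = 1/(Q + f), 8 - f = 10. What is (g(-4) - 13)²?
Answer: 38809/324 ≈ 119.78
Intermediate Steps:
f = -2 (f = 8 - 1*10 = 8 - 10 = -2)
g(Q) = 2 - 1/(3*(-2 + Q)) (g(Q) = 2 - 1/(3*(Q - 2)) = 2 - 1/(3*(-2 + Q)))
(g(-4) - 13)² = ((-13 + 6*(-4))/(3*(-2 - 4)) - 13)² = ((⅓)*(-13 - 24)/(-6) - 13)² = ((⅓)*(-⅙)*(-37) - 13)² = (37/18 - 13)² = (-197/18)² = 38809/324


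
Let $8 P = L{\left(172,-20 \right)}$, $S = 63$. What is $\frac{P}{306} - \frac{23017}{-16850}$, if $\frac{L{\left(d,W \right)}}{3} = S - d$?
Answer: $\frac{8472611}{6874800} \approx 1.2324$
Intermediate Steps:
$L{\left(d,W \right)} = 189 - 3 d$ ($L{\left(d,W \right)} = 3 \left(63 - d\right) = 189 - 3 d$)
$P = - \frac{327}{8}$ ($P = \frac{189 - 516}{8} = \frac{1}{8} \left(-327\right) = - \frac{327}{8} \approx -40.875$)
$\frac{P}{306} - \frac{23017}{-16850} = - \frac{327}{8 \cdot 306} - \frac{23017}{-16850} = \left(- \frac{327}{8}\right) \frac{1}{306} - - \frac{23017}{16850} = - \frac{109}{816} + \frac{23017}{16850} = \frac{8472611}{6874800}$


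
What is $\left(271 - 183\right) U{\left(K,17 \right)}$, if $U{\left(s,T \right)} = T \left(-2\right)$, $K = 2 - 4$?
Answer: $-2992$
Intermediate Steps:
$K = -2$
$U{\left(s,T \right)} = - 2 T$
$\left(271 - 183\right) U{\left(K,17 \right)} = \left(271 - 183\right) \left(\left(-2\right) 17\right) = 88 \left(-34\right) = -2992$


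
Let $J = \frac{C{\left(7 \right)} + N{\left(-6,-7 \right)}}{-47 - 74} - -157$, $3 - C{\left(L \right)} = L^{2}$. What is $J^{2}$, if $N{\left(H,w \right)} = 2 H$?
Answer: $\frac{363093025}{14641} \approx 24800.0$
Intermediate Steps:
$C{\left(L \right)} = 3 - L^{2}$
$J = \frac{19055}{121}$ ($J = \frac{\left(3 - 7^{2}\right) + 2 \left(-6\right)}{-47 - 74} - -157 = \frac{\left(3 - 49\right) - 12}{-121} + 157 = \left(\left(3 - 49\right) - 12\right) \left(- \frac{1}{121}\right) + 157 = \left(-46 - 12\right) \left(- \frac{1}{121}\right) + 157 = \left(-58\right) \left(- \frac{1}{121}\right) + 157 = \frac{58}{121} + 157 = \frac{19055}{121} \approx 157.48$)
$J^{2} = \left(\frac{19055}{121}\right)^{2} = \frac{363093025}{14641}$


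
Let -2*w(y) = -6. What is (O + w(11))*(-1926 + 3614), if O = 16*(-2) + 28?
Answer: -1688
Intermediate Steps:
w(y) = 3 (w(y) = -½*(-6) = 3)
O = -4 (O = -32 + 28 = -4)
(O + w(11))*(-1926 + 3614) = (-4 + 3)*(-1926 + 3614) = -1*1688 = -1688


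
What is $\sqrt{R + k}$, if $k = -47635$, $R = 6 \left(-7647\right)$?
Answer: $i \sqrt{93517} \approx 305.81 i$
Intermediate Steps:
$R = -45882$
$\sqrt{R + k} = \sqrt{-45882 - 47635} = \sqrt{-93517} = i \sqrt{93517}$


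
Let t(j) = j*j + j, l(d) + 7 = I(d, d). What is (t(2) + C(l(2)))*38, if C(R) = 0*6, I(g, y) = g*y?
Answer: 228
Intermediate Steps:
l(d) = -7 + d² (l(d) = -7 + d*d = -7 + d²)
C(R) = 0
t(j) = j + j² (t(j) = j² + j = j + j²)
(t(2) + C(l(2)))*38 = (2*(1 + 2) + 0)*38 = (2*3 + 0)*38 = (6 + 0)*38 = 6*38 = 228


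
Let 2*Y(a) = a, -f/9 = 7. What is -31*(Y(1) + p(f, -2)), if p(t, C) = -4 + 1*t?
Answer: 4123/2 ≈ 2061.5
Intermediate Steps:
f = -63 (f = -9*7 = -63)
p(t, C) = -4 + t
Y(a) = a/2
-31*(Y(1) + p(f, -2)) = -31*((½)*1 + (-4 - 63)) = -31*(½ - 67) = -31*(-133/2) = 4123/2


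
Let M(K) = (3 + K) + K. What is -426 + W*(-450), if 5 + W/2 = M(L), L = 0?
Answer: 1374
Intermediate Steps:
M(K) = 3 + 2*K
W = -4 (W = -10 + 2*(3 + 2*0) = -10 + 2*(3 + 0) = -10 + 2*3 = -10 + 6 = -4)
-426 + W*(-450) = -426 - 4*(-450) = -426 + 1800 = 1374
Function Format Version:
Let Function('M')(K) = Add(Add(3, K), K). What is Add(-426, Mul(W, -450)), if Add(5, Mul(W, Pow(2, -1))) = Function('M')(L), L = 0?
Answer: 1374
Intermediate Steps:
Function('M')(K) = Add(3, Mul(2, K))
W = -4 (W = Add(-10, Mul(2, Add(3, Mul(2, 0)))) = Add(-10, Mul(2, Add(3, 0))) = Add(-10, Mul(2, 3)) = Add(-10, 6) = -4)
Add(-426, Mul(W, -450)) = Add(-426, Mul(-4, -450)) = Add(-426, 1800) = 1374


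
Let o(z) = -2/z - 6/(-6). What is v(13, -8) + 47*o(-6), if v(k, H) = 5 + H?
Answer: 179/3 ≈ 59.667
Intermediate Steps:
o(z) = 1 - 2/z (o(z) = -2/z - 6*(-1/6) = -2/z + 1 = 1 - 2/z)
v(13, -8) + 47*o(-6) = (5 - 8) + 47*((-2 - 6)/(-6)) = -3 + 47*(-1/6*(-8)) = -3 + 47*(4/3) = -3 + 188/3 = 179/3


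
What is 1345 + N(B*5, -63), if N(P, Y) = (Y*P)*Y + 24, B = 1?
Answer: 21214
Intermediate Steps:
N(P, Y) = 24 + P*Y² (N(P, Y) = (P*Y)*Y + 24 = P*Y² + 24 = 24 + P*Y²)
1345 + N(B*5, -63) = 1345 + (24 + (1*5)*(-63)²) = 1345 + (24 + 5*3969) = 1345 + (24 + 19845) = 1345 + 19869 = 21214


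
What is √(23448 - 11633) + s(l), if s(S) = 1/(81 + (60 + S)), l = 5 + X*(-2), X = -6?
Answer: 1/158 + √11815 ≈ 108.70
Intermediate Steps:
l = 17 (l = 5 - 6*(-2) = 5 + 12 = 17)
s(S) = 1/(141 + S)
√(23448 - 11633) + s(l) = √(23448 - 11633) + 1/(141 + 17) = √11815 + 1/158 = 1/158 + √11815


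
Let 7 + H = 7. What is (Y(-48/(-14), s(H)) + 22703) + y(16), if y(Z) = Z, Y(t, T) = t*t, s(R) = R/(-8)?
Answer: 1113807/49 ≈ 22731.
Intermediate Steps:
H = 0 (H = -7 + 7 = 0)
s(R) = -R/8 (s(R) = R*(-⅛) = -R/8)
Y(t, T) = t²
(Y(-48/(-14), s(H)) + 22703) + y(16) = ((-48/(-14))² + 22703) + 16 = ((-48*(-1/14))² + 22703) + 16 = ((24/7)² + 22703) + 16 = (576/49 + 22703) + 16 = 1113023/49 + 16 = 1113807/49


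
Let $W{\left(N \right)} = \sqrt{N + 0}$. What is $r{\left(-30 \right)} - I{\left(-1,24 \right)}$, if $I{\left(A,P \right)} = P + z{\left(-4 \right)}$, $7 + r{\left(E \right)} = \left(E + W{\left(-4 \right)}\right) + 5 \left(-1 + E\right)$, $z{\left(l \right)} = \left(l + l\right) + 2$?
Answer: $-210 + 2 i \approx -210.0 + 2.0 i$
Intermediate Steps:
$z{\left(l \right)} = 2 + 2 l$ ($z{\left(l \right)} = 2 l + 2 = 2 + 2 l$)
$W{\left(N \right)} = \sqrt{N}$
$r{\left(E \right)} = -12 + 2 i + 6 E$ ($r{\left(E \right)} = -7 + \left(\left(E + \sqrt{-4}\right) + 5 \left(-1 + E\right)\right) = -7 + \left(\left(E + 2 i\right) + \left(-5 + 5 E\right)\right) = -7 + \left(-5 + 2 i + 6 E\right) = -12 + 2 i + 6 E$)
$I{\left(A,P \right)} = -6 + P$ ($I{\left(A,P \right)} = P + \left(2 + 2 \left(-4\right)\right) = P + \left(2 - 8\right) = P - 6 = -6 + P$)
$r{\left(-30 \right)} - I{\left(-1,24 \right)} = \left(-12 + 2 i + 6 \left(-30\right)\right) - \left(-6 + 24\right) = \left(-12 + 2 i - 180\right) - 18 = \left(-192 + 2 i\right) - 18 = -210 + 2 i$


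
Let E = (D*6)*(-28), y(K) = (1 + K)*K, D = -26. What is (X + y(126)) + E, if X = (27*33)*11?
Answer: 30171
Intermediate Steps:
y(K) = K*(1 + K)
X = 9801 (X = 891*11 = 9801)
E = 4368 (E = -26*6*(-28) = -156*(-28) = 4368)
(X + y(126)) + E = (9801 + 126*(1 + 126)) + 4368 = (9801 + 126*127) + 4368 = (9801 + 16002) + 4368 = 25803 + 4368 = 30171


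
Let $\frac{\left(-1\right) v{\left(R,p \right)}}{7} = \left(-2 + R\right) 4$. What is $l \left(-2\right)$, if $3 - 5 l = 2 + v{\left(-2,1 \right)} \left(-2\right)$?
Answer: $-90$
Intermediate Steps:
$v{\left(R,p \right)} = 56 - 28 R$ ($v{\left(R,p \right)} = - 7 \left(-2 + R\right) 4 = - 7 \left(-8 + 4 R\right) = 56 - 28 R$)
$l = 45$ ($l = \frac{3}{5} - \frac{2 + \left(56 - -56\right) \left(-2\right)}{5} = \frac{3}{5} - \frac{2 + \left(56 + 56\right) \left(-2\right)}{5} = \frac{3}{5} - \frac{2 + 112 \left(-2\right)}{5} = \frac{3}{5} - \frac{2 - 224}{5} = \frac{3}{5} - - \frac{222}{5} = \frac{3}{5} + \frac{222}{5} = 45$)
$l \left(-2\right) = 45 \left(-2\right) = -90$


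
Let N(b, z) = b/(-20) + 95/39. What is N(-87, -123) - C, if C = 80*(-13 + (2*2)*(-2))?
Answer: 1315693/780 ≈ 1686.8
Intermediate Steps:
C = -1680 (C = 80*(-13 + 4*(-2)) = 80*(-13 - 8) = 80*(-21) = -1680)
N(b, z) = 95/39 - b/20 (N(b, z) = b*(-1/20) + 95*(1/39) = -b/20 + 95/39 = 95/39 - b/20)
N(-87, -123) - C = (95/39 - 1/20*(-87)) - 1*(-1680) = (95/39 + 87/20) + 1680 = 5293/780 + 1680 = 1315693/780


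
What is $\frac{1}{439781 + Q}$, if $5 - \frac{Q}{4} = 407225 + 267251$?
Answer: $- \frac{1}{2258103} \approx -4.4285 \cdot 10^{-7}$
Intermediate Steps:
$Q = -2697884$ ($Q = 20 - 4 \left(407225 + 267251\right) = 20 - 2697904 = -2697884$)
$\frac{1}{439781 + Q} = \frac{1}{439781 - 2697884} = \frac{1}{-2258103} = - \frac{1}{2258103}$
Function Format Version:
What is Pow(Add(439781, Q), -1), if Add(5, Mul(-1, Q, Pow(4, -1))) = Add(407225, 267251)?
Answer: Rational(-1, 2258103) ≈ -4.4285e-7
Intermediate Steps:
Q = -2697884 (Q = Add(20, Mul(-4, Add(407225, 267251))) = Add(20, Mul(-4, 674476)) = Add(20, -2697904) = -2697884)
Pow(Add(439781, Q), -1) = Pow(Add(439781, -2697884), -1) = Pow(-2258103, -1) = Rational(-1, 2258103)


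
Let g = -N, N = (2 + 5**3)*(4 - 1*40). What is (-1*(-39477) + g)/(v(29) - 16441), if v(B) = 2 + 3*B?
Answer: -44049/16352 ≈ -2.6938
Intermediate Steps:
N = -4572 (N = (2 + 125)*(4 - 40) = 127*(-36) = -4572)
g = 4572 (g = -1*(-4572) = 4572)
(-1*(-39477) + g)/(v(29) - 16441) = (-1*(-39477) + 4572)/((2 + 3*29) - 16441) = (39477 + 4572)/((2 + 87) - 16441) = 44049/(89 - 16441) = 44049/(-16352) = 44049*(-1/16352) = -44049/16352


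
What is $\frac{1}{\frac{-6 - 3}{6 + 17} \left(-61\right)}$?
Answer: $\frac{23}{549} \approx 0.041894$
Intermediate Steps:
$\frac{1}{\frac{-6 - 3}{6 + 17} \left(-61\right)} = \frac{1}{- \frac{9}{23} \left(-61\right)} = \frac{1}{\left(-9\right) \frac{1}{23} \left(-61\right)} = \frac{1}{\left(- \frac{9}{23}\right) \left(-61\right)} = \frac{1}{\frac{549}{23}} = \frac{23}{549}$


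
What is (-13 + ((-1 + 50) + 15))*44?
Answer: 2244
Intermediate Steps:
(-13 + ((-1 + 50) + 15))*44 = (-13 + (49 + 15))*44 = (-13 + 64)*44 = 51*44 = 2244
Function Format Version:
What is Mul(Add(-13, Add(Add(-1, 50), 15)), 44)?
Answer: 2244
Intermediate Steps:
Mul(Add(-13, Add(Add(-1, 50), 15)), 44) = Mul(Add(-13, Add(49, 15)), 44) = Mul(Add(-13, 64), 44) = Mul(51, 44) = 2244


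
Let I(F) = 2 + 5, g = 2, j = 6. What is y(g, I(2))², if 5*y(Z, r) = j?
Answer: 36/25 ≈ 1.4400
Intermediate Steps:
I(F) = 7
y(Z, r) = 6/5 (y(Z, r) = (⅕)*6 = 6/5)
y(g, I(2))² = (6/5)² = 36/25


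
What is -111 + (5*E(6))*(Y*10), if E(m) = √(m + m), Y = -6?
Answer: -111 - 600*√3 ≈ -1150.2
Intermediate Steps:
E(m) = √2*√m (E(m) = √(2*m) = √2*√m)
-111 + (5*E(6))*(Y*10) = -111 + (5*(√2*√6))*(-6*10) = -111 + (5*(2*√3))*(-60) = -111 + (10*√3)*(-60) = -111 - 600*√3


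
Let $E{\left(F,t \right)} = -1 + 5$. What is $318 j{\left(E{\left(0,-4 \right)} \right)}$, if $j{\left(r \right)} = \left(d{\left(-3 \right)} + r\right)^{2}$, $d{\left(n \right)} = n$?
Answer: $318$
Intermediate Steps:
$E{\left(F,t \right)} = 4$
$j{\left(r \right)} = \left(-3 + r\right)^{2}$
$318 j{\left(E{\left(0,-4 \right)} \right)} = 318 \left(-3 + 4\right)^{2} = 318 \cdot 1^{2} = 318 \cdot 1 = 318$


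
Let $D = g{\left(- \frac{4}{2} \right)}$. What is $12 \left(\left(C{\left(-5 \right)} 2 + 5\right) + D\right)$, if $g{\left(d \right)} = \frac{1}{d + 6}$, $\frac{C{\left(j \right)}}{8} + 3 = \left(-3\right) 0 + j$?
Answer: $-1473$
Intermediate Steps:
$C{\left(j \right)} = -24 + 8 j$ ($C{\left(j \right)} = -24 + 8 \left(\left(-3\right) 0 + j\right) = -24 + 8 \left(0 + j\right) = -24 + 8 j$)
$g{\left(d \right)} = \frac{1}{6 + d}$
$D = \frac{1}{4}$ ($D = \frac{1}{6 - \frac{4}{2}} = \frac{1}{6 - 4 \cdot \frac{1}{2}} = \frac{1}{6 - 2} = \frac{1}{4} \approx 0.25$)
$12 \left(\left(C{\left(-5 \right)} 2 + 5\right) + D\right) = 12 \left(\left(\left(-24 + 8 \left(-5\right)\right) 2 + 5\right) + \frac{1}{4}\right) = 12 \left(\left(\left(-24 - 40\right) 2 + 5\right) + \frac{1}{4}\right) = 12 \left(\left(\left(-64\right) 2 + 5\right) + \frac{1}{4}\right) = 12 \left(\left(-128 + 5\right) + \frac{1}{4}\right) = 12 \left(-123 + \frac{1}{4}\right) = 12 \left(- \frac{491}{4}\right) = -1473$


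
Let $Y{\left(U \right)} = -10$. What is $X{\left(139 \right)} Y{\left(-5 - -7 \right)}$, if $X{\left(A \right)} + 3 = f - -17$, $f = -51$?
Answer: $370$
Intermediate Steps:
$X{\left(A \right)} = -37$ ($X{\left(A \right)} = -3 - 34 = -37$)
$X{\left(139 \right)} Y{\left(-5 - -7 \right)} = \left(-37\right) \left(-10\right) = 370$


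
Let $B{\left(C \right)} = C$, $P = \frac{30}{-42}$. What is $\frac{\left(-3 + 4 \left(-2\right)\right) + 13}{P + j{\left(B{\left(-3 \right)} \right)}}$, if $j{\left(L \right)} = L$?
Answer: $- \frac{7}{13} \approx -0.53846$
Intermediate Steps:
$P = - \frac{5}{7}$ ($P = 30 \left(- \frac{1}{42}\right) = - \frac{5}{7} \approx -0.71429$)
$\frac{\left(-3 + 4 \left(-2\right)\right) + 13}{P + j{\left(B{\left(-3 \right)} \right)}} = \frac{\left(-3 + 4 \left(-2\right)\right) + 13}{- \frac{5}{7} - 3} = \frac{\left(-3 - 8\right) + 13}{- \frac{26}{7}} = \left(-11 + 13\right) \left(- \frac{7}{26}\right) = 2 \left(- \frac{7}{26}\right) = - \frac{7}{13}$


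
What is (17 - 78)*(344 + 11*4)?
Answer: -23668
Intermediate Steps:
(17 - 78)*(344 + 11*4) = -61*(344 + 44) = -61*388 = -23668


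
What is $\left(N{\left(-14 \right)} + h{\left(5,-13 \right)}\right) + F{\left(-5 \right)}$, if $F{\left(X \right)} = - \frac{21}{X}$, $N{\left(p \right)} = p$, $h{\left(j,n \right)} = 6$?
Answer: $- \frac{19}{5} \approx -3.8$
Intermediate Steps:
$\left(N{\left(-14 \right)} + h{\left(5,-13 \right)}\right) + F{\left(-5 \right)} = \left(-14 + 6\right) - \frac{21}{-5} = -8 - - \frac{21}{5} = -8 + \frac{21}{5} = - \frac{19}{5}$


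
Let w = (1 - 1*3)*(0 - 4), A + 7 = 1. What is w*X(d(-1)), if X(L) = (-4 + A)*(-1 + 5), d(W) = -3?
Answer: -320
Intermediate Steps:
A = -6 (A = -7 + 1 = -6)
X(L) = -40 (X(L) = (-4 - 6)*(-1 + 5) = -10*4 = -40)
w = 8 (w = (1 - 3)*(-4) = -2*(-4) = 8)
w*X(d(-1)) = 8*(-40) = -320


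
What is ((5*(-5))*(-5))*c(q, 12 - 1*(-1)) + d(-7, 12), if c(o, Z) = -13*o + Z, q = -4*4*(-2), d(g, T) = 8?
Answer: -50367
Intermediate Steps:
q = 32 (q = -16*(-2) = 32)
c(o, Z) = Z - 13*o
((5*(-5))*(-5))*c(q, 12 - 1*(-1)) + d(-7, 12) = ((5*(-5))*(-5))*((12 - 1*(-1)) - 13*32) + 8 = (-25*(-5))*((12 + 1) - 416) + 8 = 125*(13 - 416) + 8 = 125*(-403) + 8 = -50375 + 8 = -50367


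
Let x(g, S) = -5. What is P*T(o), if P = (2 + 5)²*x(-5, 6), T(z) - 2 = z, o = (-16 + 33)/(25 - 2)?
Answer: -15435/23 ≈ -671.09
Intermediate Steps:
o = 17/23 ≈ 0.73913
T(z) = 2 + z
P = -245 (P = (2 + 5)²*(-5) = 7²*(-5) = 49*(-5) = -245)
P*T(o) = -245*(2 + 17/23) = -245*63/23 = -15435/23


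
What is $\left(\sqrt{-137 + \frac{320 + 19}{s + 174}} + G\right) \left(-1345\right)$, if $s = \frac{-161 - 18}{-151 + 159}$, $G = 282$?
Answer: $-379290 - \frac{1345 i \sqrt{198287897}}{1213} \approx -3.7929 \cdot 10^{5} - 15614.0 i$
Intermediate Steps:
$s = - \frac{179}{8}$ ($s = \frac{-161 - 18}{8} = \left(-179\right) \frac{1}{8} = - \frac{179}{8} \approx -22.375$)
$\left(\sqrt{-137 + \frac{320 + 19}{s + 174}} + G\right) \left(-1345\right) = \left(\sqrt{-137 + \frac{320 + 19}{- \frac{179}{8} + 174}} + 282\right) \left(-1345\right) = \left(\sqrt{-137 + \frac{339}{\frac{1213}{8}}} + 282\right) \left(-1345\right) = \left(\sqrt{-137 + 339 \cdot \frac{8}{1213}} + 282\right) \left(-1345\right) = \left(\sqrt{-137 + \frac{2712}{1213}} + 282\right) \left(-1345\right) = \left(\sqrt{- \frac{163469}{1213}} + 282\right) \left(-1345\right) = \left(\frac{i \sqrt{198287897}}{1213} + 282\right) \left(-1345\right) = \left(282 + \frac{i \sqrt{198287897}}{1213}\right) \left(-1345\right) = -379290 - \frac{1345 i \sqrt{198287897}}{1213}$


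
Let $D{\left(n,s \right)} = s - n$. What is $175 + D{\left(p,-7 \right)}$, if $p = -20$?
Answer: $188$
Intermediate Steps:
$175 + D{\left(p,-7 \right)} = 175 - -13 = 175 + \left(-7 + 20\right) = 175 + 13 = 188$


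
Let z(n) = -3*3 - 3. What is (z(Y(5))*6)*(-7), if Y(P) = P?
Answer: 504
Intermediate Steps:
z(n) = -12 (z(n) = -9 - 3 = -12)
(z(Y(5))*6)*(-7) = -12*6*(-7) = -72*(-7) = 504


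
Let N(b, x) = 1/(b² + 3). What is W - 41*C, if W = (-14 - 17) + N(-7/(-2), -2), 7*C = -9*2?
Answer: 31809/427 ≈ 74.494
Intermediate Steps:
N(b, x) = 1/(3 + b²)
C = -18/7 (C = (-9*2)/7 = (⅐)*(-18) = -18/7 ≈ -2.5714)
W = -1887/61 (W = (-14 - 17) + 1/(3 + (-7/(-2))²) = -31 + 1/(3 + (-7*(-½))²) = -31 + 1/(3 + (7/2)²) = -31 + 1/(3 + 49/4) = -31 + 1/(61/4) = -31 + 4/61 = -1887/61 ≈ -30.934)
W - 41*C = -1887/61 - 41*(-18/7) = -1887/61 + 738/7 = 31809/427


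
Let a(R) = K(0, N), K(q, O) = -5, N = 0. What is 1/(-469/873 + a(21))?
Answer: -873/4834 ≈ -0.18060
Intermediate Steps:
a(R) = -5
1/(-469/873 + a(21)) = 1/(-469/873 - 5) = 1/(-4834/873) = -873/4834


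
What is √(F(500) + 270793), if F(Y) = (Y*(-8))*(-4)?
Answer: 13*√1697 ≈ 535.53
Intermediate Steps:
F(Y) = 32*Y (F(Y) = -8*Y*(-4) = 32*Y)
√(F(500) + 270793) = √(32*500 + 270793) = √(16000 + 270793) = √286793 = 13*√1697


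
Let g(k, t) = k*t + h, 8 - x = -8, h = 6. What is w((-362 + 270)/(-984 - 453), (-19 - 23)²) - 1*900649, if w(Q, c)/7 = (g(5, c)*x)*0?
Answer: -900649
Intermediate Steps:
x = 16 (x = 8 - 1*(-8) = 8 + 8 = 16)
g(k, t) = 6 + k*t (g(k, t) = k*t + 6 = 6 + k*t)
w(Q, c) = 0 (w(Q, c) = 7*(((6 + 5*c)*16)*0) = 7*((96 + 80*c)*0) = 7*0 = 0)
w((-362 + 270)/(-984 - 453), (-19 - 23)²) - 1*900649 = 0 - 1*900649 = 0 - 900649 = -900649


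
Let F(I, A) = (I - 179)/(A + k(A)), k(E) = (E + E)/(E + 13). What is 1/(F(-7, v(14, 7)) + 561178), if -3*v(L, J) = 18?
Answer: 9/5050819 ≈ 1.7819e-6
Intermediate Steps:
k(E) = 2*E/(13 + E) (k(E) = (2*E)/(13 + E) = 2*E/(13 + E))
v(L, J) = -6 (v(L, J) = -1/3*18 = -6)
F(I, A) = (-179 + I)/(A + 2*A/(13 + A)) (F(I, A) = (I - 179)/(A + 2*A/(13 + A)) = (-179 + I)/(A + 2*A/(13 + A)))
1/(F(-7, v(14, 7)) + 561178) = 1/((-179 - 7)*(13 - 6)/((-6)*(15 - 6)) + 561178) = 1/(-1/6*(-186)*7/9 + 561178) = 1/(-1/6*1/9*(-186)*7 + 561178) = 1/(217/9 + 561178) = 1/(5050819/9) = 9/5050819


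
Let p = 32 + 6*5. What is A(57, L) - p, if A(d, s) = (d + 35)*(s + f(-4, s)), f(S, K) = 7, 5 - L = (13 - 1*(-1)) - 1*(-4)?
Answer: -614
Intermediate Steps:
L = -13 (L = 5 - ((13 - 1*(-1)) - 1*(-4)) = 5 - ((13 + 1) + 4) = 5 - (14 + 4) = 5 - 1*18 = 5 - 18 = -13)
A(d, s) = (7 + s)*(35 + d) (A(d, s) = (d + 35)*(s + 7) = (35 + d)*(7 + s) = (7 + s)*(35 + d))
p = 62 (p = 32 + 30 = 62)
A(57, L) - p = (245 + 7*57 + 35*(-13) + 57*(-13)) - 1*62 = (245 + 399 - 455 - 741) - 62 = -552 - 62 = -614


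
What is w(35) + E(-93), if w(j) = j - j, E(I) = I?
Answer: -93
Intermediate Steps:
w(j) = 0
w(35) + E(-93) = 0 - 93 = -93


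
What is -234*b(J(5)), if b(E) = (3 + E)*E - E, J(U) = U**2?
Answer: -157950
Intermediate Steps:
b(E) = -E + E*(3 + E) (b(E) = E*(3 + E) - E = -E + E*(3 + E))
-234*b(J(5)) = -234*5**2*(2 + 5**2) = -234*25*(2 + 25) = -234*25*27 = -234*675 = -13*12150 = -157950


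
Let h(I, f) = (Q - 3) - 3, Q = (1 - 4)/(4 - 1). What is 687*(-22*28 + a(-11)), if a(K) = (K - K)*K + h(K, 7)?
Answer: -428001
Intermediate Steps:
Q = -1 (Q = -3/3 = -3*⅓ = -1)
h(I, f) = -7 (h(I, f) = (-1 - 3) - 3 = -4 - 3 = -7)
a(K) = -7 (a(K) = (K - K)*K - 7 = 0*K - 7 = 0 - 7 = -7)
687*(-22*28 + a(-11)) = 687*(-22*28 - 7) = 687*(-616 - 7) = 687*(-623) = -428001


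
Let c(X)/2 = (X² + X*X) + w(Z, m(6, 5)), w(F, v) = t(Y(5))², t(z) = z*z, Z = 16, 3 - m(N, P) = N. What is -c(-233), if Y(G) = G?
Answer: -218406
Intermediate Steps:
m(N, P) = 3 - N
t(z) = z²
w(F, v) = 625 (w(F, v) = (5²)² = 25² = 625)
c(X) = 1250 + 4*X² (c(X) = 2*((X² + X*X) + 625) = 2*((X² + X²) + 625) = 2*(2*X² + 625) = 2*(625 + 2*X²) = 1250 + 4*X²)
-c(-233) = -(1250 + 4*(-233)²) = -(1250 + 4*54289) = -(1250 + 217156) = -1*218406 = -218406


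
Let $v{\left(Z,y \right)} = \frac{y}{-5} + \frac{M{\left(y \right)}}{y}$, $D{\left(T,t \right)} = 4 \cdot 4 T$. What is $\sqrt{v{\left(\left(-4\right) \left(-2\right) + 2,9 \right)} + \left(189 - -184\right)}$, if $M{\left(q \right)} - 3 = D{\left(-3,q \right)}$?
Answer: $\frac{\sqrt{9155}}{5} \approx 19.136$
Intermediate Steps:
$D{\left(T,t \right)} = 16 T$
$M{\left(q \right)} = -45$ ($M{\left(q \right)} = 3 + 16 \left(-3\right) = 3 - 48 = -45$)
$v{\left(Z,y \right)} = - \frac{45}{y} - \frac{y}{5}$ ($v{\left(Z,y \right)} = \frac{y}{-5} - \frac{45}{y} = y \left(- \frac{1}{5}\right) - \frac{45}{y} = - \frac{y}{5} - \frac{45}{y} = - \frac{45}{y} - \frac{y}{5}$)
$\sqrt{v{\left(\left(-4\right) \left(-2\right) + 2,9 \right)} + \left(189 - -184\right)} = \sqrt{\left(- \frac{45}{9} - \frac{9}{5}\right) + \left(189 - -184\right)} = \sqrt{\left(\left(-45\right) \frac{1}{9} - \frac{9}{5}\right) + \left(189 + 184\right)} = \sqrt{\left(-5 - \frac{9}{5}\right) + 373} = \sqrt{- \frac{34}{5} + 373} = \sqrt{\frac{1831}{5}} = \frac{\sqrt{9155}}{5}$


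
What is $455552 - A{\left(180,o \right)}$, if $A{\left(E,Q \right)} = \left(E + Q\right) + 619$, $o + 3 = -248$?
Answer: $455004$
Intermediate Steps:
$o = -251$ ($o = -3 - 248 = -251$)
$A{\left(E,Q \right)} = 619 + E + Q$
$455552 - A{\left(180,o \right)} = 455552 - \left(619 + 180 - 251\right) = 455552 - 548 = 455004$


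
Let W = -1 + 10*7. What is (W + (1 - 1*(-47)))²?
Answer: 13689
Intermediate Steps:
W = 69 (W = -1 + 70 = 69)
(W + (1 - 1*(-47)))² = (69 + (1 - 1*(-47)))² = (69 + (1 + 47))² = (69 + 48)² = 117² = 13689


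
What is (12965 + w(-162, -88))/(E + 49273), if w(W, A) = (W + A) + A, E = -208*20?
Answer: 12627/45113 ≈ 0.27990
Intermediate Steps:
E = -4160
w(W, A) = W + 2*A (w(W, A) = (A + W) + A = W + 2*A)
(12965 + w(-162, -88))/(E + 49273) = (12965 + (-162 + 2*(-88)))/(-4160 + 49273) = (12965 + (-162 - 176))/45113 = (12965 - 338)*(1/45113) = 12627*(1/45113) = 12627/45113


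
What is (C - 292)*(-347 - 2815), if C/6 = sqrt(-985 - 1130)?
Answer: 923304 - 56916*I*sqrt(235) ≈ 9.233e+5 - 8.7251e+5*I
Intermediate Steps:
C = 18*I*sqrt(235) (C = 6*sqrt(-985 - 1130) = 6*sqrt(-2115) = 6*(3*I*sqrt(235)) = 18*I*sqrt(235) ≈ 275.93*I)
(C - 292)*(-347 - 2815) = (18*I*sqrt(235) - 292)*(-347 - 2815) = (-292 + 18*I*sqrt(235))*(-3162) = 923304 - 56916*I*sqrt(235)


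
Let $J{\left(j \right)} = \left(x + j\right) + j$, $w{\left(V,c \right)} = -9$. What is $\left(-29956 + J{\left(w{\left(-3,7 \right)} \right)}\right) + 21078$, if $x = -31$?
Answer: $-8927$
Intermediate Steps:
$J{\left(j \right)} = -31 + 2 j$ ($J{\left(j \right)} = \left(-31 + j\right) + j = -31 + 2 j$)
$\left(-29956 + J{\left(w{\left(-3,7 \right)} \right)}\right) + 21078 = \left(-29956 + \left(-31 + 2 \left(-9\right)\right)\right) + 21078 = \left(-29956 - 49\right) + 21078 = -30005 + 21078 = -8927$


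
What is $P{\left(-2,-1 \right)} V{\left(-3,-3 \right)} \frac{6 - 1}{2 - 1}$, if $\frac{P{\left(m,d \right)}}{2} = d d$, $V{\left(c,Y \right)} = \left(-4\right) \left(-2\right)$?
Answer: $80$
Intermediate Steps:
$V{\left(c,Y \right)} = 8$
$P{\left(m,d \right)} = 2 d^{2}$ ($P{\left(m,d \right)} = 2 d d = 2 d^{2}$)
$P{\left(-2,-1 \right)} V{\left(-3,-3 \right)} \frac{6 - 1}{2 - 1} = 2 \left(-1\right)^{2} \cdot 8 \frac{6 - 1}{2 - 1} = 2 \cdot 1 \cdot 8 \cdot \frac{5}{1} = 2 \cdot 8 \cdot 5 \cdot 1 = 16 \cdot 5 = 80$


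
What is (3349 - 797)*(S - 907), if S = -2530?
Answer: -8771224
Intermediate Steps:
(3349 - 797)*(S - 907) = (3349 - 797)*(-2530 - 907) = 2552*(-3437) = -8771224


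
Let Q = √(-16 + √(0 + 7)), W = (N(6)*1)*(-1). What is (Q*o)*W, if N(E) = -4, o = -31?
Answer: -124*I*√(16 - √7) ≈ -453.14*I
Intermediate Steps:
W = 4 (W = -4*1*(-1) = -4*(-1) = 4)
Q = √(-16 + √7) ≈ 3.6543*I
(Q*o)*W = (√(-16 + √7)*(-31))*4 = -31*√(-16 + √7)*4 = -124*√(-16 + √7)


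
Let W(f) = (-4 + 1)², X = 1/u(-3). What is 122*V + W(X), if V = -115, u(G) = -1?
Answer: -14021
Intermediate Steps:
X = -1 (X = 1/(-1) = -1)
W(f) = 9 (W(f) = (-3)² = 9)
122*V + W(X) = 122*(-115) + 9 = -14030 + 9 = -14021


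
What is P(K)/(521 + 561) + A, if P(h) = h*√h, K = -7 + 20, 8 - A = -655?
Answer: 663 + 13*√13/1082 ≈ 663.04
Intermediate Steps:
A = 663 (A = 8 - 1*(-655) = 8 + 655 = 663)
K = 13
P(h) = h^(3/2)
P(K)/(521 + 561) + A = 13^(3/2)/(521 + 561) + 663 = (13*√13)/1082 + 663 = 13*√13/1082 + 663 = 663 + 13*√13/1082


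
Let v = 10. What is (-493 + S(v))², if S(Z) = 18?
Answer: 225625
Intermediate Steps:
(-493 + S(v))² = (-493 + 18)² = (-475)² = 225625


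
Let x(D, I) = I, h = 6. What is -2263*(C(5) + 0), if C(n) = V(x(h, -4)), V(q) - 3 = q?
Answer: 2263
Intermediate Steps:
V(q) = 3 + q
C(n) = -1 (C(n) = 3 - 4 = -1)
-2263*(C(5) + 0) = -2263*(-1 + 0) = -2263*(-1) = 2263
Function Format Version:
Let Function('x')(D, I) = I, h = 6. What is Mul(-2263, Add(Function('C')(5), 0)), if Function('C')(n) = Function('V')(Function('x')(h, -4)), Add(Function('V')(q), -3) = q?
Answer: 2263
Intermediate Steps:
Function('V')(q) = Add(3, q)
Function('C')(n) = -1 (Function('C')(n) = Add(3, -4) = -1)
Mul(-2263, Add(Function('C')(5), 0)) = Mul(-2263, Add(-1, 0)) = Mul(-2263, -1) = 2263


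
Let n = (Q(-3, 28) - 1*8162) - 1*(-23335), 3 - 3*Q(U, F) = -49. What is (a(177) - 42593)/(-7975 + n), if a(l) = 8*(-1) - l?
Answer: -64167/10823 ≈ -5.9288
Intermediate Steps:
Q(U, F) = 52/3 (Q(U, F) = 1 - ⅓*(-49) = 1 + 49/3 = 52/3)
a(l) = -8 - l
n = 45571/3 (n = (52/3 - 1*8162) - 1*(-23335) = (52/3 - 8162) + 23335 = -24434/3 + 23335 = 45571/3 ≈ 15190.)
(a(177) - 42593)/(-7975 + n) = ((-8 - 1*177) - 42593)/(-7975 + 45571/3) = ((-8 - 177) - 42593)/(21646/3) = (-185 - 42593)*(3/21646) = -42778*3/21646 = -64167/10823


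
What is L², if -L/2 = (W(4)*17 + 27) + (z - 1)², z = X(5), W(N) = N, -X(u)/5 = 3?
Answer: 492804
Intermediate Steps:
X(u) = -15 (X(u) = -5*3 = -15)
z = -15
L = -702 (L = -2*((4*17 + 27) + (-15 - 1)²) = -2*((68 + 27) + (-16)²) = -2*(95 + 256) = -2*351 = -702)
L² = (-702)² = 492804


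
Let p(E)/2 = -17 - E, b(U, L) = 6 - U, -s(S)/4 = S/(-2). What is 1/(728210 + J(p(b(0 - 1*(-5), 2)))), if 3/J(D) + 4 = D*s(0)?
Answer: 4/2912837 ≈ 1.3732e-6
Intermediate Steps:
s(S) = 2*S (s(S) = -4*S/(-2) = -4*S*(-1)/2 = -(-2)*S = 2*S)
p(E) = -34 - 2*E (p(E) = 2*(-17 - E) = -34 - 2*E)
J(D) = -¾ (J(D) = 3/(-4 + D*(2*0)) = 3/(-4 + D*0) = 3/(-4 + 0) = 3/(-4) = 3*(-¼) = -¾)
1/(728210 + J(p(b(0 - 1*(-5), 2)))) = 1/(728210 - ¾) = 1/(2912837/4) = 4/2912837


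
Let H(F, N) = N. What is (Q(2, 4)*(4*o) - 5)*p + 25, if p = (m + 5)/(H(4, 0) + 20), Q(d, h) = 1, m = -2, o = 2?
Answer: 509/20 ≈ 25.450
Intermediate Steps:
p = 3/20 (p = (-2 + 5)/(0 + 20) = 3/20 ≈ 0.15000)
(Q(2, 4)*(4*o) - 5)*p + 25 = (1*(4*2) - 5)*(3/20) + 25 = (1*8 - 5)*(3/20) + 25 = (8 - 5)*(3/20) + 25 = 3*(3/20) + 25 = 9/20 + 25 = 509/20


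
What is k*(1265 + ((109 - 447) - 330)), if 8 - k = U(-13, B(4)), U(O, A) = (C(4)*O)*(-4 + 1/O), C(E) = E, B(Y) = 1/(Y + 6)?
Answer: -121788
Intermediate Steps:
B(Y) = 1/(6 + Y)
U(O, A) = 4*O*(-4 + 1/O) (U(O, A) = (4*O)*(-4 + 1/O) = 4*O*(-4 + 1/O))
k = -204 (k = 8 - (4 - 16*(-13)) = 8 - (4 + 208) = 8 - 1*212 = 8 - 212 = -204)
k*(1265 + ((109 - 447) - 330)) = -204*(1265 + ((109 - 447) - 330)) = -204*(1265 + (-338 - 330)) = -204*(1265 - 668) = -204*597 = -121788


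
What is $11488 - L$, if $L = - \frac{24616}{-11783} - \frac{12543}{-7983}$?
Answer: $\frac{360086451845}{31354563} \approx 11484.0$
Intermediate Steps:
$L = \frac{114767899}{31354563}$ ($L = \left(-24616\right) \left(- \frac{1}{11783}\right) - - \frac{4181}{2661} = \frac{24616}{11783} + \frac{4181}{2661} = \frac{114767899}{31354563} \approx 3.6603$)
$11488 - L = 11488 - \frac{114767899}{31354563} = \frac{360086451845}{31354563}$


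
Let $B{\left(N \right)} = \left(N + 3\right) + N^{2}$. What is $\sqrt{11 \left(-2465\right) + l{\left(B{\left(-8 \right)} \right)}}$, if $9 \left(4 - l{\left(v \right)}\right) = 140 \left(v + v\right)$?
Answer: $\frac{i \sqrt{260519}}{3} \approx 170.14 i$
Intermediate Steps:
$B{\left(N \right)} = 3 + N + N^{2}$ ($B{\left(N \right)} = \left(3 + N\right) + N^{2} = 3 + N + N^{2}$)
$l{\left(v \right)} = 4 - \frac{280 v}{9}$ ($l{\left(v \right)} = 4 - \frac{140 \left(v + v\right)}{9} = 4 - \frac{140 \cdot 2 v}{9} = 4 - \frac{280 v}{9}$)
$\sqrt{11 \left(-2465\right) + l{\left(B{\left(-8 \right)} \right)}} = \sqrt{11 \left(-2465\right) + \left(4 - \frac{280 \left(3 - 8 + \left(-8\right)^{2}\right)}{9}\right)} = \sqrt{-27115 + \left(4 - \frac{280 \left(3 - 8 + 64\right)}{9}\right)} = \sqrt{-27115 + \left(4 - \frac{16520}{9}\right)} = \sqrt{-27115 - \frac{16484}{9}} = \sqrt{- \frac{260519}{9}} = \frac{i \sqrt{260519}}{3}$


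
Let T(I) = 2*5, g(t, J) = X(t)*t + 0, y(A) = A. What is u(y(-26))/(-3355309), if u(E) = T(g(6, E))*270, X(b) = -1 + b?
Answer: -2700/3355309 ≈ -0.00080469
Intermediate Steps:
g(t, J) = t*(-1 + t) (g(t, J) = (-1 + t)*t + 0 = t*(-1 + t) + 0 = t*(-1 + t))
T(I) = 10
u(E) = 2700 (u(E) = 10*270 = 2700)
u(y(-26))/(-3355309) = 2700/(-3355309) = 2700*(-1/3355309) = -2700/3355309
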